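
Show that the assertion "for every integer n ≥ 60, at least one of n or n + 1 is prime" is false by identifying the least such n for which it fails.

Check each integer n ≥ 60 in order until n, n + 1 are both composite.
n = 60: 61 is prime.
n = 61: 61 is prime.
n = 62: 62 = 2 × 31; 63 = 3 × 21 — both composite.
So n = 62 is the smallest counterexample.

n = 62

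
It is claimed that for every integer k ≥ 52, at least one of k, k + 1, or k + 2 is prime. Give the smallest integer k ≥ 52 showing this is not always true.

For k = 52, 53 the conclusion holds.
k = 54: 54 = 2 × 27; 55 = 5 × 11; 56 = 2 × 28 — all composite.

k = 54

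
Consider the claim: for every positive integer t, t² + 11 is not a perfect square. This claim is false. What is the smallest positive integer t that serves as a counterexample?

t = 1: 1² + 11 = 12, not a perfect square.
t = 2: 2² + 11 = 15, not a perfect square.
t = 3: 3² + 11 = 20, not a perfect square.
t = 4: 4² + 11 = 27, not a perfect square.
t = 5: 5² + 11 = 36 = 6², a perfect square.

t = 5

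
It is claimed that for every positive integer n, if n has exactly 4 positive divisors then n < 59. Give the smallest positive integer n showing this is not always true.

n = 62

A counterexample is any positive integer n such that n has exactly 4 positive divisors but the claim fails; we check each in order.
For n = 6, 8, 10, 14, …, 55, 57, 58 the conclusion holds.
n = 62: τ(62) = 4; 62 ≥ 59.
Thus n = 62 disproves the claim, and no smaller n works.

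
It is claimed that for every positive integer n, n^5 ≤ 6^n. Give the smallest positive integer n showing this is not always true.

A counterexample is any positive integer n such that n^5 > 6^n; we check each in order.
For n = 1, 2 the conclusion holds.
n = 3: n^5 = 243 and 6^n = 216, so 243 > 216.

n = 3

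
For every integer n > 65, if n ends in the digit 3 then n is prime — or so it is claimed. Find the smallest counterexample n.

n = 93

Check each integer n > 65 in order until n ends in the digit 3 but n is not prime.
n = 73: 73 ends in 3 and is prime.
n = 83: 83 ends in 3 and is prime.
n = 93: 93 ends in 3; 93 = 3 × 31, composite.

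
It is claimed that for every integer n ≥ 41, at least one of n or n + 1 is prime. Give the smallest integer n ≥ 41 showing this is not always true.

n = 44

We need the least integer n ≥ 41 for which n, n + 1 are both composite.
n = 41: 41 is prime.
n = 42: 43 is prime.
n = 43: 43 is prime.
n = 44: 44 = 2 × 22; 45 = 3 × 15 — both composite.
So n = 44 is the smallest counterexample.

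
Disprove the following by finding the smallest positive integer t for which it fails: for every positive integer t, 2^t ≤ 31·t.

For t = 1, 2, 3, 4, 5, 6, 7 the conclusion holds.
t = 8: 2^t = 256 and 31·t = 248, so 256 > 248.
Thus t = 8 disproves the claim, and no smaller t works.

t = 8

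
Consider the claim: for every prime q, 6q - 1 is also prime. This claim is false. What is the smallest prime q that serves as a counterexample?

q = 11

Check each prime q in order until 6q - 1 is not prime.
For q = 2, 3, 5, 7 the conclusion holds.
q = 11: 6q - 1 = 65 = 5 × 13, not prime.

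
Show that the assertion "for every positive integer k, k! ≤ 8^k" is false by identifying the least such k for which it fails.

The first 19 eligible values, up to k = 19, all satisfy the conclusion.
k = 20: k! = 2432902008176640000 and 8^k = 1152921504606846976, so 2432902008176640000 > 1152921504606846976.

k = 20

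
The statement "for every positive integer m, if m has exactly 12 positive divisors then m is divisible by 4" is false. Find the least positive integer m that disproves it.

m = 90

We need the least positive integer m for which m has exactly 12 positive divisors but m is not divisible by 4.
For m = 60, 72, 84 the conclusion holds.
m = 90: τ(90) = 12; 90 mod 4 = 2.
Thus m = 90 disproves the claim, and no smaller m works.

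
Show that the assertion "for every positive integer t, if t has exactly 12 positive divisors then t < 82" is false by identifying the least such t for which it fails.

t = 84

We need the least positive integer t for which t has exactly 12 positive divisors but the claim fails.
For t = 60, 72 the conclusion holds.
t = 84: τ(84) = 12; 84 ≥ 82.
Hence t = 84 is a counterexample.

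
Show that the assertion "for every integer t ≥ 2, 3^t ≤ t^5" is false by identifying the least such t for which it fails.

t = 11

For t = 2, 3, 4, 5, 6, 7, 8, 9, 10 the conclusion holds.
t = 11: 3^t = 177147 and t^5 = 161051, so 177147 > 161051.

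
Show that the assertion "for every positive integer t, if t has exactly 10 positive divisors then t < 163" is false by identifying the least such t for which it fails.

t = 176

The first 4 eligible values, up to t = 162, all satisfy the conclusion.
t = 176: τ(176) = 10; 176 ≥ 163.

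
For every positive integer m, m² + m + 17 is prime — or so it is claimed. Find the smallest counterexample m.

For m = 1, 2, 3, 4, …, 13, 14, 15 the conclusion holds.
m = 16: m² + m + 17 = 289 = 17 × 17, composite.
So m = 16 is the smallest counterexample.

m = 16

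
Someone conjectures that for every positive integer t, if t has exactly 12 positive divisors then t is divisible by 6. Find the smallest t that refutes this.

A counterexample is any positive integer t such that t has exactly 12 positive divisors but t is not divisible by 6; we check each in order.
The first 8 eligible values, up to t = 132, all satisfy the conclusion.
t = 140: τ(140) = 12; 140 mod 6 = 2.
So t = 140 is the smallest counterexample.

t = 140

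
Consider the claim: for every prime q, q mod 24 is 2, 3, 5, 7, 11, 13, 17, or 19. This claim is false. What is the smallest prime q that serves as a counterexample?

A counterexample is any prime q such that the claim fails; we check each in order.
The first 8 eligible values, up to q = 19, all satisfy the conclusion.
q = 23: 23 mod 24 = 23 — not in {2, 3, 5, 7, 11, 13, 17, 19}.

q = 23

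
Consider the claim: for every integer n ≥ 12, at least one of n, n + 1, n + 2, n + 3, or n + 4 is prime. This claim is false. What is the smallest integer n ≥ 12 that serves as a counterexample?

A counterexample is any integer n ≥ 12 such that n, n + 1, n + 2, n + 3, n + 4 are all composite; we check each in order.
The first 12 eligible values, up to n = 23, all satisfy the conclusion.
n = 24: 24 = 2 × 12; 25 = 5 × 5; 26 = 2 × 13; 27 = 3 × 9; 28 = 2 × 14 — all composite.
Hence n = 24 is a counterexample.

n = 24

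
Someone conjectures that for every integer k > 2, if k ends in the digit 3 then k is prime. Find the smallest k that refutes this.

k = 33

For k = 3, 13, 23 the conclusion holds.
k = 33: 33 ends in 3; 33 = 3 × 11, composite.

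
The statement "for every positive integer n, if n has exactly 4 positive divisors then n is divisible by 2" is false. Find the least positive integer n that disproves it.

n = 15

A counterexample is any positive integer n such that n has exactly 4 positive divisors but n is not divisible by 2; we check each in order.
n = 6: τ(6) = 4; 6 mod 2 = 0.
n = 8: τ(8) = 4; 8 mod 2 = 0.
n = 10: τ(10) = 4; 10 mod 2 = 0.
n = 14: τ(14) = 4; 14 mod 2 = 0.
n = 15: τ(15) = 4; 15 mod 2 = 1.
Thus n = 15 disproves the claim, and no smaller n works.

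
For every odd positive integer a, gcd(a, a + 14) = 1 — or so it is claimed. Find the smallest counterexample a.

a = 7

A counterexample is any odd positive integer a such that gcd(a, a + 14) > 1; we check each in order.
a = 1: gcd(1, 15) = 1.
a = 3: gcd(3, 17) = 1.
a = 5: gcd(5, 19) = 1.
a = 7: gcd(7, 21) = 7.
Thus a = 7 disproves the claim, and no smaller a works.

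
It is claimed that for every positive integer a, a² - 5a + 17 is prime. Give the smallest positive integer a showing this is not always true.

We need the least positive integer a for which a² - 5a + 17 is not prime.
For a = 1, 2, 3, 4, …, 10, 11, 12 the conclusion holds.
a = 13: a² - 5a + 17 = 121 = 11 × 11, composite.
Hence a = 13 is a counterexample.

a = 13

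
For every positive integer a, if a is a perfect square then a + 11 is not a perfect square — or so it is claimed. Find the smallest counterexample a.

a = 25

For a = 1, 4, 9, 16 the conclusion holds.
a = 25: 25 = 5² and 25 + 11 = 36 = 6².
Thus a = 25 disproves the claim, and no smaller a works.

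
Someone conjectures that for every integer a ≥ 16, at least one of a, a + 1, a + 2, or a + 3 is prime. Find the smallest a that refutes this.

a = 24

Check each integer a ≥ 16 in order until a, a + 1, a + 2, a + 3 are all composite.
a = 16: 17 is prime.
a = 17: 17 is prime.
a = 18: 19 is prime.
a = 19: 19 is prime.
a = 20: 23 is prime.
a = 21: 23 is prime.
a = 22: 23 is prime.
a = 23: 23 is prime.
a = 24: 24 = 2 × 12; 25 = 5 × 5; 26 = 2 × 13; 27 = 3 × 9 — all composite.
Thus a = 24 disproves the claim, and no smaller a works.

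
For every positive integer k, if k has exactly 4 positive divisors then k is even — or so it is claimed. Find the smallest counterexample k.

Check each positive integer k in order until k has exactly 4 positive divisors but k is odd.
k = 6: divisors of 6: 1, 2, 3, 6; 6 is even.
k = 8: divisors of 8: 1, 2, 4, 8; 8 is even.
k = 10: divisors of 10: 1, 2, 5, 10; 10 is even.
k = 14: divisors of 14: 1, 2, 7, 14; 14 is even.
k = 15: divisors of 15: 1, 3, 5, 15; 15 is odd.
So k = 15 is the smallest counterexample.

k = 15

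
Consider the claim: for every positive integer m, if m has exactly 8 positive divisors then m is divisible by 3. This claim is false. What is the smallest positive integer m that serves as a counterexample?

m = 40

For m = 24, 30 the conclusion holds.
m = 40: τ(40) = 8; 40 mod 3 = 1.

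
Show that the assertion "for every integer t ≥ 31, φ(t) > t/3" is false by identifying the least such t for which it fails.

t = 36

A counterexample is any integer t ≥ 31 such that the claim fails; we check each in order.
For t = 31, 32, 33, 34, 35 the conclusion holds.
t = 36: φ(36) = 12 and 36/3 = 12, so φ(36) ≤ 36/3.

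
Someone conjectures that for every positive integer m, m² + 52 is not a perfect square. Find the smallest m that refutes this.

m = 12

For m = 1, 2, 3, 4, …, 9, 10, 11 the conclusion holds.
m = 12: 12² + 52 = 196 = 14², a perfect square.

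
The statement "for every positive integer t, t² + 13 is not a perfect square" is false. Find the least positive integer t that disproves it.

t = 1: 1² + 13 = 14, not a perfect square.
t = 2: 2² + 13 = 17, not a perfect square.
t = 3: 3² + 13 = 22, not a perfect square.
t = 4: 4² + 13 = 29, not a perfect square.
t = 5: 5² + 13 = 38, not a perfect square.
t = 6: 6² + 13 = 49 = 7², a perfect square.

t = 6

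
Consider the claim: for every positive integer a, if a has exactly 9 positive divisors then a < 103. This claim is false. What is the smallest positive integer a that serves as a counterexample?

a = 196

For a = 36, 100 the conclusion holds.
a = 196: τ(196) = 9; 196 ≥ 103.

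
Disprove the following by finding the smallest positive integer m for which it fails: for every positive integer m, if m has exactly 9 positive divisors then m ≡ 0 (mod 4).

m = 225

We need the least positive integer m for which m has exactly 9 positive divisors but the claim fails.
m = 36: τ(36) = 9; 36 ≡ 0 (mod 4).
m = 100: τ(100) = 9; 100 ≡ 0 (mod 4).
m = 196: τ(196) = 9; 196 ≡ 0 (mod 4).
m = 225: τ(225) = 9; 225 ≡ 1 (mod 4).
Thus m = 225 disproves the claim, and no smaller m works.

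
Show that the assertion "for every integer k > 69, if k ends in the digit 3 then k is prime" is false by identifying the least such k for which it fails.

For k = 73, 83 the conclusion holds.
k = 93: 93 ends in 3; 93 = 3 × 31, composite.

k = 93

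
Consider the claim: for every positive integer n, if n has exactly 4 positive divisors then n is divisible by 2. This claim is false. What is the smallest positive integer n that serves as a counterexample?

n = 15

We need the least positive integer n for which n has exactly 4 positive divisors but n is not divisible by 2.
n = 6: τ(6) = 4; 6 mod 2 = 0.
n = 8: τ(8) = 4; 8 mod 2 = 0.
n = 10: τ(10) = 4; 10 mod 2 = 0.
n = 14: τ(14) = 4; 14 mod 2 = 0.
n = 15: τ(15) = 4; 15 mod 2 = 1.
Thus n = 15 disproves the claim, and no smaller n works.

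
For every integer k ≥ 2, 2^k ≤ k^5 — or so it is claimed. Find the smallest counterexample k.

k = 23

For k = 2, 3, 4, 5, …, 20, 21, 22 the conclusion holds.
k = 23: 2^k = 8388608 and k^5 = 6436343, so 8388608 > 6436343.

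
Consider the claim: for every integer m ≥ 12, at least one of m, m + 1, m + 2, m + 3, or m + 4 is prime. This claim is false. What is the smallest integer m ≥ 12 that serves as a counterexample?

A counterexample is any integer m ≥ 12 such that m, m + 1, m + 2, m + 3, m + 4 are all composite; we check each in order.
For m = 12, 13, 14, 15, …, 21, 22, 23 the conclusion holds.
m = 24: 24 = 2 × 12; 25 = 5 × 5; 26 = 2 × 13; 27 = 3 × 9; 28 = 2 × 14 — all composite.

m = 24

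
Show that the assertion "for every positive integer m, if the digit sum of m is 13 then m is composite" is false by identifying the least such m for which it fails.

m = 67

For m = 49, 58 the conclusion holds.
m = 67: digit sum 13; 67 is prime, not composite.
Hence m = 67 is a counterexample.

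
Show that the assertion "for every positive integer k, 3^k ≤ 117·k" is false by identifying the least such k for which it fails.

A counterexample is any positive integer k such that 3^k > 117·k; we check each in order.
The first 5 eligible values, up to k = 5, all satisfy the conclusion.
k = 6: 3^k = 729 and 117·k = 702, so 729 > 702.

k = 6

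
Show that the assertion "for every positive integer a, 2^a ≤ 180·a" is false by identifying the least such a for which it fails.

We need the least positive integer a for which 2^a > 180·a.
The first 10 eligible values, up to a = 10, all satisfy the conclusion.
a = 11: 2^a = 2048 and 180·a = 1980, so 2048 > 1980.

a = 11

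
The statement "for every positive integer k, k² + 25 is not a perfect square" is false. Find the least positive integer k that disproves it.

k = 12

For k = 1, 2, 3, 4, …, 9, 10, 11 the conclusion holds.
k = 12: 12² + 25 = 169 = 13², a perfect square.
Thus k = 12 disproves the claim, and no smaller k works.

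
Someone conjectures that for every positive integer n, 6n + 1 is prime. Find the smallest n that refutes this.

n = 4

For n = 1, 2, 3 the conclusion holds.
n = 4: 6n + 1 = 25 = 5 × 5, composite.
Thus n = 4 disproves the claim, and no smaller n works.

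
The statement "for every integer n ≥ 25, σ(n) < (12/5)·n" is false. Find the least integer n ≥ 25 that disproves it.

Check each integer n ≥ 25 in order until the claim fails.
n = 25: σ(25) = 31; 31 < 60.
n = 26: σ(26) = 42; 42 < 312/5.
n = 27: σ(27) = 40; 40 < 324/5.
n = 28: σ(28) = 56; 56 < 336/5.
n = 29: σ(29) = 30; 30 < 348/5.
n = 30: σ(30) = 72; 72 ≥ 72.

n = 30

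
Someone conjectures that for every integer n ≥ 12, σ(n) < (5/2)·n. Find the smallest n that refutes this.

n = 24

For n = 12, 13, 14, 15, …, 21, 22, 23 the conclusion holds.
n = 24: σ(24) = 60; 60 ≥ 60.
Hence n = 24 is a counterexample.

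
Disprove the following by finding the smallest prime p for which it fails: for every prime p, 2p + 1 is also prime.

p = 7

A counterexample is any prime p such that 2p + 1 is not prime; we check each in order.
p = 2: 2p + 1 = 5, prime.
p = 3: 2p + 1 = 7, prime.
p = 5: 2p + 1 = 11, prime.
p = 7: 2p + 1 = 15 = 3 × 5, not prime.
Thus p = 7 disproves the claim, and no smaller p works.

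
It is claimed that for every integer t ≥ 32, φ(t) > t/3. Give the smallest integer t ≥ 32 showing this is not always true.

The first 4 eligible values, up to t = 35, all satisfy the conclusion.
t = 36: φ(36) = 12 and 36/3 = 12, so φ(36) ≤ 36/3.

t = 36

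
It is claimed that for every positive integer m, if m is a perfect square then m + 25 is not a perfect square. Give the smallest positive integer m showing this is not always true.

m = 144

Check each positive integer m in order until m is a perfect square but m + 25 is a perfect square.
The first 11 eligible values, up to m = 121, all satisfy the conclusion.
m = 144: 144 = 12² and 144 + 25 = 169 = 13².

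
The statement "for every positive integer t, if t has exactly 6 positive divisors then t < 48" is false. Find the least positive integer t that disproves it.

For t = 12, 18, 20, 28, 32, 44, 45 the conclusion holds.
t = 50: τ(50) = 6; 50 ≥ 48.

t = 50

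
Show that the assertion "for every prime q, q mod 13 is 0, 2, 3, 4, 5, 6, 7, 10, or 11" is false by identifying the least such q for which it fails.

q = 47

For q = 2, 3, 5, 7, …, 37, 41, 43 the conclusion holds.
q = 47: 47 mod 13 = 8 — not in {0, 2, 3, 4, 5, 6, 7, 10, 11}.
Hence q = 47 is a counterexample.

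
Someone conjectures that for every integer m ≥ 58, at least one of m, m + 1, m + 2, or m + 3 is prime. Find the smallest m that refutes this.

We need the least integer m ≥ 58 for which m, m + 1, m + 2, m + 3 are all composite.
For m = 58, 59, 60, 61 the conclusion holds.
m = 62: 62 = 2 × 31; 63 = 3 × 21; 64 = 2 × 32; 65 = 5 × 13 — all composite.
Thus m = 62 disproves the claim, and no smaller m works.

m = 62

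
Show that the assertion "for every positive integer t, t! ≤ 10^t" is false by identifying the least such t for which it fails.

We need the least positive integer t for which t! > 10^t.
For t = 1, 2, 3, 4, …, 22, 23, 24 the conclusion holds.
t = 25: t! = 15511210043330985984000000 and 10^t = 10000000000000000000000000, so 15511210043330985984000000 > 10000000000000000000000000.
So t = 25 is the smallest counterexample.

t = 25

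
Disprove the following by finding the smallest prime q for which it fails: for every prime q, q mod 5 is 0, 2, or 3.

q = 11

A counterexample is any prime q such that the claim fails; we check each in order.
q = 2: 2 mod 5 = 2.
q = 3: 3 mod 5 = 3.
q = 5: 5 mod 5 = 0.
q = 7: 7 mod 5 = 2.
q = 11: 11 mod 5 = 1 — not in {0, 2, 3}.
So q = 11 is the smallest counterexample.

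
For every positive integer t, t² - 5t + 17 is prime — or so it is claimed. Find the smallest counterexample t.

t = 13

A counterexample is any positive integer t such that t² - 5t + 17 is not prime; we check each in order.
The first 12 eligible values, up to t = 12, all satisfy the conclusion.
t = 13: t² - 5t + 17 = 121 = 11 × 11, composite.
So t = 13 is the smallest counterexample.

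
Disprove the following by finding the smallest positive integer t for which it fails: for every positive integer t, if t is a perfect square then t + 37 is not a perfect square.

We need the least positive integer t for which t is a perfect square but t + 37 is a perfect square.
The first 17 eligible values, up to t = 289, all satisfy the conclusion.
t = 324: 324 = 18² and 324 + 37 = 361 = 19².
Hence t = 324 is a counterexample.

t = 324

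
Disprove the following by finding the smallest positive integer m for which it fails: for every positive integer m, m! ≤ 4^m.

m = 9

For m = 1, 2, 3, 4, 5, 6, 7, 8 the conclusion holds.
m = 9: m! = 362880 and 4^m = 262144, so 362880 > 262144.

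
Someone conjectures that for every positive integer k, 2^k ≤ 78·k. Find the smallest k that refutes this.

A counterexample is any positive integer k such that 2^k > 78·k; we check each in order.
The first 9 eligible values, up to k = 9, all satisfy the conclusion.
k = 10: 2^k = 1024 and 78·k = 780, so 1024 > 780.
Hence k = 10 is a counterexample.

k = 10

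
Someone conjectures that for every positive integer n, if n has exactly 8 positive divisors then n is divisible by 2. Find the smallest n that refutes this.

Check each positive integer n in order until n has exactly 8 positive divisors but n is not divisible by 2.
For n = 24, 30, 40, 42, …, 88, 102, 104 the conclusion holds.
n = 105: τ(105) = 8; 105 mod 2 = 1.

n = 105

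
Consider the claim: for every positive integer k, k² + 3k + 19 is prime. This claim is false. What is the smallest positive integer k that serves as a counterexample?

k = 15

We need the least positive integer k for which k² + 3k + 19 is not prime.
The first 14 eligible values, up to k = 14, all satisfy the conclusion.
k = 15: k² + 3k + 19 = 289 = 17 × 17, composite.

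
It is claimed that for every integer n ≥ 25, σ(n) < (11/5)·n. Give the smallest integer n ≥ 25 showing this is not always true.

n = 30

The first 5 eligible values, up to n = 29, all satisfy the conclusion.
n = 30: σ(30) = 72; 72 ≥ 66.
So n = 30 is the smallest counterexample.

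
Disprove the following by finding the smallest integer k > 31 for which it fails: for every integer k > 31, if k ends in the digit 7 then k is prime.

k = 57

For k = 37, 47 the conclusion holds.
k = 57: 57 ends in 7; 57 = 3 × 19, composite.
Hence k = 57 is a counterexample.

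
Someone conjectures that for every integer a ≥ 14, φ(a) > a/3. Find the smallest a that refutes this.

a = 14: φ(14) = 6 and 14/3 = 14/3, so φ(14) > 14/3.
a = 15: φ(15) = 8 and 15/3 = 5, so φ(15) > 15/3.
a = 16: φ(16) = 8 and 16/3 = 16/3, so φ(16) > 16/3.
a = 17: φ(17) = 16 and 17/3 = 17/3, so φ(17) > 17/3.
a = 18: φ(18) = 6 and 18/3 = 6, so φ(18) ≤ 18/3.

a = 18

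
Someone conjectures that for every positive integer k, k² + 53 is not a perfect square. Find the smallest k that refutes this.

A counterexample is any positive integer k such that k² + 53 is a perfect square; we check each in order.
For k = 1, 2, 3, 4, …, 23, 24, 25 the conclusion holds.
k = 26: 26² + 53 = 729 = 27², a perfect square.
Hence k = 26 is a counterexample.

k = 26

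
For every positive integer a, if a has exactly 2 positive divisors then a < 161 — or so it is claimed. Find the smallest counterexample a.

a = 163

The first 37 eligible values, up to a = 157, all satisfy the conclusion.
a = 163: τ(163) = 2; 163 ≥ 161.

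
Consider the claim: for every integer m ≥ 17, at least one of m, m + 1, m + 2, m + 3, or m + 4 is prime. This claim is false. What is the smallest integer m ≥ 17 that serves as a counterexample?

m = 24

We need the least integer m ≥ 17 for which m, m + 1, m + 2, m + 3, m + 4 are all composite.
The first 7 eligible values, up to m = 23, all satisfy the conclusion.
m = 24: 24 = 2 × 12; 25 = 5 × 5; 26 = 2 × 13; 27 = 3 × 9; 28 = 2 × 14 — all composite.
So m = 24 is the smallest counterexample.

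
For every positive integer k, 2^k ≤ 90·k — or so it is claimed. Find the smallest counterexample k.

For k = 1, 2, 3, 4, 5, 6, 7, 8, 9 the conclusion holds.
k = 10: 2^k = 1024 and 90·k = 900, so 1024 > 900.

k = 10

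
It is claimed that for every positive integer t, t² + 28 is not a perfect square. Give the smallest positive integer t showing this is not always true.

We need the least positive integer t for which t² + 28 is a perfect square.
The first 5 eligible values, up to t = 5, all satisfy the conclusion.
t = 6: 6² + 28 = 64 = 8², a perfect square.
Thus t = 6 disproves the claim, and no smaller t works.

t = 6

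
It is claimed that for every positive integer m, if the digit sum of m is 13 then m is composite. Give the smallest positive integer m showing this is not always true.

m = 67

A counterexample is any positive integer m such that the digit sum of m is 13 but m is prime; we check each in order.
m = 49: digit sum 13; 49 is composite.
m = 58: digit sum 13; 58 is composite.
m = 67: digit sum 13; 67 is prime, not composite.
Hence m = 67 is a counterexample.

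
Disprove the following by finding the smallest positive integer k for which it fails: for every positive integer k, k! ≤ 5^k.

k = 12

For k = 1, 2, 3, 4, …, 9, 10, 11 the conclusion holds.
k = 12: k! = 479001600 and 5^k = 244140625, so 479001600 > 244140625.
Hence k = 12 is a counterexample.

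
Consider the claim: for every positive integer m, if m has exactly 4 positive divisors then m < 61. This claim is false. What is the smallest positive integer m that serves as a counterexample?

The first 19 eligible values, up to m = 58, all satisfy the conclusion.
m = 62: τ(62) = 4; 62 ≥ 61.
Thus m = 62 disproves the claim, and no smaller m works.

m = 62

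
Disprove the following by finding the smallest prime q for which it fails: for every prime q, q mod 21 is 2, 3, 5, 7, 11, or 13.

q = 17

We need the least prime q for which the claim fails.
The first 6 eligible values, up to q = 13, all satisfy the conclusion.
q = 17: 17 mod 21 = 17 — not in {2, 3, 5, 7, 11, 13}.
So q = 17 is the smallest counterexample.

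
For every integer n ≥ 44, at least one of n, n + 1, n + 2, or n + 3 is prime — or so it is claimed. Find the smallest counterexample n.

Check each integer n ≥ 44 in order until n, n + 1, n + 2, n + 3 are all composite.
The first 4 eligible values, up to n = 47, all satisfy the conclusion.
n = 48: 48 = 2 × 24; 49 = 7 × 7; 50 = 2 × 25; 51 = 3 × 17 — all composite.
Hence n = 48 is a counterexample.

n = 48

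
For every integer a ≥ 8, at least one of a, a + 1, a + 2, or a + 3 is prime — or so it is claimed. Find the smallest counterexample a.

a = 24

A counterexample is any integer a ≥ 8 such that a, a + 1, a + 2, a + 3 are all composite; we check each in order.
For a = 8, 9, 10, 11, …, 21, 22, 23 the conclusion holds.
a = 24: 24 = 2 × 12; 25 = 5 × 5; 26 = 2 × 13; 27 = 3 × 9 — all composite.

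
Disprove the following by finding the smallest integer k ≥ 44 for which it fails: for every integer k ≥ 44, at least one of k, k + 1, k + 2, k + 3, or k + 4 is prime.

k = 48

A counterexample is any integer k ≥ 44 such that k, k + 1, k + 2, k + 3, k + 4 are all composite; we check each in order.
k = 44: 47 is prime.
k = 45: 47 is prime.
k = 46: 47 is prime.
k = 47: 47 is prime.
k = 48: 48 = 2 × 24; 49 = 7 × 7; 50 = 2 × 25; 51 = 3 × 17; 52 = 2 × 26 — all composite.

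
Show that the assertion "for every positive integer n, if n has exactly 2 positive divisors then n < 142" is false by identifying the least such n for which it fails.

n = 149

For n = 2, 3, 5, 7, …, 131, 137, 139 the conclusion holds.
n = 149: τ(149) = 2; 149 ≥ 142.
Thus n = 149 disproves the claim, and no smaller n works.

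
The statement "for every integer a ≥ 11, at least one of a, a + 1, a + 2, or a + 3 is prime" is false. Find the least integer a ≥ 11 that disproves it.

For a = 11, 12, 13, 14, …, 21, 22, 23 the conclusion holds.
a = 24: 24 = 2 × 12; 25 = 5 × 5; 26 = 2 × 13; 27 = 3 × 9 — all composite.

a = 24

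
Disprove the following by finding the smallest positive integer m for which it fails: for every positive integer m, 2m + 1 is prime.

A counterexample is any positive integer m such that 2m + 1 is not prime; we check each in order.
m = 1: 2m + 1 = 3, prime.
m = 2: 2m + 1 = 5, prime.
m = 3: 2m + 1 = 7, prime.
m = 4: 2m + 1 = 9 = 3 × 3, composite.
Hence m = 4 is a counterexample.

m = 4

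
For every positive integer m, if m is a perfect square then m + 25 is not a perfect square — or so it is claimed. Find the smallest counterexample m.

A counterexample is any positive integer m such that m is a perfect square but m + 25 is a perfect square; we check each in order.
For m = 1, 4, 9, 16, …, 81, 100, 121 the conclusion holds.
m = 144: 144 = 12² and 144 + 25 = 169 = 13².

m = 144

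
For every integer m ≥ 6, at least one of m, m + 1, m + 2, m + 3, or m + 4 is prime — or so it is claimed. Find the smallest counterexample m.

m = 24

We need the least integer m ≥ 6 for which m, m + 1, m + 2, m + 3, m + 4 are all composite.
For m = 6, 7, 8, 9, …, 21, 22, 23 the conclusion holds.
m = 24: 24 = 2 × 12; 25 = 5 × 5; 26 = 2 × 13; 27 = 3 × 9; 28 = 2 × 14 — all composite.
Hence m = 24 is a counterexample.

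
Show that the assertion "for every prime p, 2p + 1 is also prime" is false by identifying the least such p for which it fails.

p = 7

For p = 2, 3, 5 the conclusion holds.
p = 7: 2p + 1 = 15 = 3 × 5, not prime.
So p = 7 is the smallest counterexample.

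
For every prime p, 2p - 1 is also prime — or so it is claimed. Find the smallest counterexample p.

A counterexample is any prime p such that 2p - 1 is not prime; we check each in order.
p = 2: 2p - 1 = 3, prime.
p = 3: 2p - 1 = 5, prime.
p = 5: 2p - 1 = 9 = 3 × 3, not prime.
So p = 5 is the smallest counterexample.

p = 5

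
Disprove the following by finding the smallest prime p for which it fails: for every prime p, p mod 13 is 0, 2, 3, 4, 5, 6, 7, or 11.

p = 23

The first 8 eligible values, up to p = 19, all satisfy the conclusion.
p = 23: 23 mod 13 = 10 — not in {0, 2, 3, 4, 5, 6, 7, 11}.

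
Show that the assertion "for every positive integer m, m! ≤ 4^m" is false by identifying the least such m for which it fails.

A counterexample is any positive integer m such that m! > 4^m; we check each in order.
m = 1: m! = 1 and 4^m = 4, so 1 ≤ 4.
m = 2: m! = 2 and 4^m = 16, so 2 ≤ 16.
m = 3: m! = 6 and 4^m = 64, so 6 ≤ 64.
m = 4: m! = 24 and 4^m = 256, so 24 ≤ 256.
m = 5: m! = 120 and 4^m = 1024, so 120 ≤ 1024.
m = 6: m! = 720 and 4^m = 4096, so 720 ≤ 4096.
m = 7: m! = 5040 and 4^m = 16384, so 5040 ≤ 16384.
m = 8: m! = 40320 and 4^m = 65536, so 40320 ≤ 65536.
m = 9: m! = 362880 and 4^m = 262144, so 362880 > 262144.

m = 9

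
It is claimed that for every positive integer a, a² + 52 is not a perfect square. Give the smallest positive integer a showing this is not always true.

For a = 1, 2, 3, 4, …, 9, 10, 11 the conclusion holds.
a = 12: 12² + 52 = 196 = 14², a perfect square.
Hence a = 12 is a counterexample.

a = 12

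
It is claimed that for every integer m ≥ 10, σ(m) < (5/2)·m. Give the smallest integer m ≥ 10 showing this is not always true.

m = 24

Check each integer m ≥ 10 in order until the claim fails.
The first 14 eligible values, up to m = 23, all satisfy the conclusion.
m = 24: σ(24) = 60; 60 ≥ 60.
So m = 24 is the smallest counterexample.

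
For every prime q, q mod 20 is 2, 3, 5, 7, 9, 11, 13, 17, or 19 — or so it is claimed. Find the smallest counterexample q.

For q = 2, 3, 5, 7, …, 29, 31, 37 the conclusion holds.
q = 41: 41 mod 20 = 1 — not in {2, 3, 5, 7, 9, 11, 13, 17, 19}.
Thus q = 41 disproves the claim, and no smaller q works.

q = 41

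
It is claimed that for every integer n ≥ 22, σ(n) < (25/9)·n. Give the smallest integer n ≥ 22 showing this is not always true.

n = 60

We need the least integer n ≥ 22 for which the claim fails.
The first 38 eligible values, up to n = 59, all satisfy the conclusion.
n = 60: σ(60) = 168; 168 ≥ 500/3.
So n = 60 is the smallest counterexample.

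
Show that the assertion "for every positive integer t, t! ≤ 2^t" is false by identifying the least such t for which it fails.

t = 4

t = 1: t! = 1 and 2^t = 2, so 1 ≤ 2.
t = 2: t! = 2 and 2^t = 4, so 2 ≤ 4.
t = 3: t! = 6 and 2^t = 8, so 6 ≤ 8.
t = 4: t! = 24 and 2^t = 16, so 24 > 16.
Hence t = 4 is a counterexample.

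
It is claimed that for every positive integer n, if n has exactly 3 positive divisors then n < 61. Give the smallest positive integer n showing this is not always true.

Check each positive integer n in order until n has exactly 3 positive divisors but the claim fails.
n = 4: τ(4) = 3; 4 < 61.
n = 9: τ(9) = 3; 9 < 61.
n = 25: τ(25) = 3; 25 < 61.
n = 49: τ(49) = 3; 49 < 61.
n = 121: τ(121) = 3; 121 ≥ 61.
Thus n = 121 disproves the claim, and no smaller n works.

n = 121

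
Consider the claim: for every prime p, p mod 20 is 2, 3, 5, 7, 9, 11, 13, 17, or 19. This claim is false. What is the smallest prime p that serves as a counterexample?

A counterexample is any prime p such that the claim fails; we check each in order.
For p = 2, 3, 5, 7, …, 29, 31, 37 the conclusion holds.
p = 41: 41 mod 20 = 1 — not in {2, 3, 5, 7, 9, 11, 13, 17, 19}.
Hence p = 41 is a counterexample.

p = 41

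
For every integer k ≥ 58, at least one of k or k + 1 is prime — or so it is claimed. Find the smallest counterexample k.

For k = 58, 59, 60, 61 the conclusion holds.
k = 62: 62 = 2 × 31; 63 = 3 × 21 — both composite.
Thus k = 62 disproves the claim, and no smaller k works.

k = 62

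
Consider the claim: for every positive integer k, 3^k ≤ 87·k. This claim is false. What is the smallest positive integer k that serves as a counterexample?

k = 6

A counterexample is any positive integer k such that 3^k > 87·k; we check each in order.
For k = 1, 2, 3, 4, 5 the conclusion holds.
k = 6: 3^k = 729 and 87·k = 522, so 729 > 522.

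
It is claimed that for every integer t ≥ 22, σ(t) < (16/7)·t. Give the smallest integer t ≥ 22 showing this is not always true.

We need the least integer t ≥ 22 for which the claim fails.
t = 22: σ(22) = 36; 36 < 352/7.
t = 23: σ(23) = 24; 24 < 368/7.
t = 24: σ(24) = 60; 60 ≥ 384/7.
So t = 24 is the smallest counterexample.

t = 24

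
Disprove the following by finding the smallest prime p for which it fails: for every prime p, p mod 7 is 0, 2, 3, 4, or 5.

For p = 2, 3, 5, 7, 11 the conclusion holds.
p = 13: 13 mod 7 = 6 — not in {0, 2, 3, 4, 5}.

p = 13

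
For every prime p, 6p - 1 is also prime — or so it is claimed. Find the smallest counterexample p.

p = 11

We need the least prime p for which 6p - 1 is not prime.
For p = 2, 3, 5, 7 the conclusion holds.
p = 11: 6p - 1 = 65 = 5 × 13, not prime.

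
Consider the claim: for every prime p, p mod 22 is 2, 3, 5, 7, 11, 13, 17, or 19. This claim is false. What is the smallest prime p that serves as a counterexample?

p = 23

The first 8 eligible values, up to p = 19, all satisfy the conclusion.
p = 23: 23 mod 22 = 1 — not in {2, 3, 5, 7, 11, 13, 17, 19}.
Thus p = 23 disproves the claim, and no smaller p works.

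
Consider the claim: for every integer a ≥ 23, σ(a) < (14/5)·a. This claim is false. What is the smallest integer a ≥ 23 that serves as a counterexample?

a = 60

We need the least integer a ≥ 23 for which the claim fails.
For a = 23, 24, 25, 26, …, 57, 58, 59 the conclusion holds.
a = 60: σ(60) = 168; 168 ≥ 168.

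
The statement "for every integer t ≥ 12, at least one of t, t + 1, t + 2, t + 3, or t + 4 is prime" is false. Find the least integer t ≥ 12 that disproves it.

We need the least integer t ≥ 12 for which t, t + 1, t + 2, t + 3, t + 4 are all composite.
For t = 12, 13, 14, 15, …, 21, 22, 23 the conclusion holds.
t = 24: 24 = 2 × 12; 25 = 5 × 5; 26 = 2 × 13; 27 = 3 × 9; 28 = 2 × 14 — all composite.

t = 24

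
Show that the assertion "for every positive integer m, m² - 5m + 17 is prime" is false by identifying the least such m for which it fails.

m = 13

We need the least positive integer m for which m² - 5m + 17 is not prime.
For m = 1, 2, 3, 4, …, 10, 11, 12 the conclusion holds.
m = 13: m² - 5m + 17 = 121 = 11 × 11, composite.
So m = 13 is the smallest counterexample.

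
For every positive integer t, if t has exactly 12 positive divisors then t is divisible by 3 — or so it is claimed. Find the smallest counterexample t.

The first 8 eligible values, up to t = 132, all satisfy the conclusion.
t = 140: τ(140) = 12; 140 mod 3 = 2.
Hence t = 140 is a counterexample.

t = 140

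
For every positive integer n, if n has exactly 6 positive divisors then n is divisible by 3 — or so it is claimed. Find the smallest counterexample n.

For n = 12, 18 the conclusion holds.
n = 20: τ(20) = 6; 20 mod 3 = 2.
So n = 20 is the smallest counterexample.

n = 20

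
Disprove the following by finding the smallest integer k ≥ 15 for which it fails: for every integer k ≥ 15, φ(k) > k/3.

k = 18

A counterexample is any integer k ≥ 15 such that the claim fails; we check each in order.
For k = 15, 16, 17 the conclusion holds.
k = 18: φ(18) = 6 and 18/3 = 6, so φ(18) ≤ 18/3.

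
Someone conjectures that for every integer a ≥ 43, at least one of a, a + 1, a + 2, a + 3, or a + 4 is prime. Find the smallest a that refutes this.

a = 48

The first 5 eligible values, up to a = 47, all satisfy the conclusion.
a = 48: 48 = 2 × 24; 49 = 7 × 7; 50 = 2 × 25; 51 = 3 × 17; 52 = 2 × 26 — all composite.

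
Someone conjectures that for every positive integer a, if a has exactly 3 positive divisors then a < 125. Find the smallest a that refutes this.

a = 169

The first 5 eligible values, up to a = 121, all satisfy the conclusion.
a = 169: τ(169) = 3; 169 ≥ 125.
Thus a = 169 disproves the claim, and no smaller a works.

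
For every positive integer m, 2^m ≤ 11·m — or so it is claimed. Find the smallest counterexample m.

We need the least positive integer m for which 2^m > 11·m.
m = 1: 2^m = 2 and 11·m = 11, so 2 ≤ 11.
m = 2: 2^m = 4 and 11·m = 22, so 4 ≤ 22.
m = 3: 2^m = 8 and 11·m = 33, so 8 ≤ 33.
m = 4: 2^m = 16 and 11·m = 44, so 16 ≤ 44.
m = 5: 2^m = 32 and 11·m = 55, so 32 ≤ 55.
m = 6: 2^m = 64 and 11·m = 66, so 64 ≤ 66.
m = 7: 2^m = 128 and 11·m = 77, so 128 > 77.
Hence m = 7 is a counterexample.

m = 7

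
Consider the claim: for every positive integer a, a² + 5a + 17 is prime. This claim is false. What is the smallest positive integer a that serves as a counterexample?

a = 8

For a = 1, 2, 3, 4, 5, 6, 7 the conclusion holds.
a = 8: a² + 5a + 17 = 121 = 11 × 11, composite.
So a = 8 is the smallest counterexample.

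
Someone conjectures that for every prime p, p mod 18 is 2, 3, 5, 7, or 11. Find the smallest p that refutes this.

Check each prime p in order until the claim fails.
The first 5 eligible values, up to p = 11, all satisfy the conclusion.
p = 13: 13 mod 18 = 13 — not in {2, 3, 5, 7, 11}.
Thus p = 13 disproves the claim, and no smaller p works.

p = 13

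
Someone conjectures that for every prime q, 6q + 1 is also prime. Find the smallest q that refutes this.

q = 19

We need the least prime q for which 6q + 1 is not prime.
The first 7 eligible values, up to q = 17, all satisfy the conclusion.
q = 19: 6q + 1 = 115 = 5 × 23, not prime.
Hence q = 19 is a counterexample.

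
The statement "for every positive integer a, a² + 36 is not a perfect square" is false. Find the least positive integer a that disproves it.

For a = 1, 2, 3, 4, 5, 6, 7 the conclusion holds.
a = 8: 8² + 36 = 100 = 10², a perfect square.

a = 8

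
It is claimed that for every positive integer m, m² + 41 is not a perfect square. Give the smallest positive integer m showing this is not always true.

We need the least positive integer m for which m² + 41 is a perfect square.
For m = 1, 2, 3, 4, …, 17, 18, 19 the conclusion holds.
m = 20: 20² + 41 = 441 = 21², a perfect square.
So m = 20 is the smallest counterexample.

m = 20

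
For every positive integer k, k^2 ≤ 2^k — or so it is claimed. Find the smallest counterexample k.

k = 1: k^2 = 1 and 2^k = 2, so 1 ≤ 2.
k = 2: k^2 = 4 and 2^k = 4, so 4 ≤ 4.
k = 3: k^2 = 9 and 2^k = 8, so 9 > 8.
Hence k = 3 is a counterexample.

k = 3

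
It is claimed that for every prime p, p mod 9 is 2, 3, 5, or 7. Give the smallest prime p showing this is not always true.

Check each prime p in order until the claim fails.
p = 2: 2 mod 9 = 2.
p = 3: 3 mod 9 = 3.
p = 5: 5 mod 9 = 5.
p = 7: 7 mod 9 = 7.
p = 11: 11 mod 9 = 2.
p = 13: 13 mod 9 = 4 — not in {2, 3, 5, 7}.

p = 13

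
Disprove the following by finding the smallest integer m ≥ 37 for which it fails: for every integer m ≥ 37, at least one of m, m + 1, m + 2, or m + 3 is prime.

m = 48

For m = 37, 38, 39, 40, …, 45, 46, 47 the conclusion holds.
m = 48: 48 = 2 × 24; 49 = 7 × 7; 50 = 2 × 25; 51 = 3 × 17 — all composite.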